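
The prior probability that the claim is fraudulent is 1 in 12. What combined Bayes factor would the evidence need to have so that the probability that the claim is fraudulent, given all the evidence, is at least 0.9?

Prior odds = (1/12)/(11/12) = 1/11.
Target odds = 0.9/0.1 = 9.
Required Bayes factor = 9 ÷ (1/11) = 99.

99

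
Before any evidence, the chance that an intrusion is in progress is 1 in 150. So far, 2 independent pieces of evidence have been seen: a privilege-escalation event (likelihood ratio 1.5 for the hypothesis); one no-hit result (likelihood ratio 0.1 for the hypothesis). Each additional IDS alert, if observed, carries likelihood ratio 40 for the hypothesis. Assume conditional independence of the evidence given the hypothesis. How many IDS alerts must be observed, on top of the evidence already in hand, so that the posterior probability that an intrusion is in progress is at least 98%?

Prior odds = (1/150)/(149/150) = 1/149.
Combined Bayes factor of the evidence already in hand = 1.5 × 0.1 = 0.15.
Odds after that evidence = (1/149) × 0.15 = 3/2980.
Target odds = 0.98/0.02 = 49.
Need 40ⁿ ≥ 49 ÷ (3/2980) = 146020/3.
40² = 1600 falls short of 146020/3 but 40³ = 64000 reaches it, so n = 3.

3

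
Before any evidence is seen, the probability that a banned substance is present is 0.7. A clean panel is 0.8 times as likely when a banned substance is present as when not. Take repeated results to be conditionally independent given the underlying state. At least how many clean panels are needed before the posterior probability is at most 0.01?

25

Prior odds: 0.7 ÷ 0.3 = 7/3.
Likelihood ratio per clean panel = 0.8.
Target odds: 0.01 ÷ 0.99 = 1/99.
Require 0.8ⁿ ≤ 1/99 ÷ (7/3) = 1/231.
0.8²⁴ ≈0.00472237 is still above 1/231 but 0.8²⁵ ≈0.00377789 is at or below it, so n = 25.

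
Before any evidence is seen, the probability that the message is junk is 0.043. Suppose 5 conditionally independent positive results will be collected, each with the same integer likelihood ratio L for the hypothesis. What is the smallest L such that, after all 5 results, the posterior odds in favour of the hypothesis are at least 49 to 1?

Prior odds = 0.043/0.957 = 43/957.
Target odds = 49.
Need L⁵ ≥ 49 ÷ (43/957) = 46893/43.
4⁵ = 1024 < 46893/43 ≤ 3125 = 5⁵, so L = 5.

5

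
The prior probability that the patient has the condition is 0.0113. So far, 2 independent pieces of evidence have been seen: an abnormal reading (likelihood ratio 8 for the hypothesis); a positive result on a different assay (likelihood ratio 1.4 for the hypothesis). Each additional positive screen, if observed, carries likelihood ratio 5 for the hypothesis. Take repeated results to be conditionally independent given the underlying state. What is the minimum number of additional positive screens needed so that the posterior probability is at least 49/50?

4

Prior odds = 0.0113/0.9887 = 113/9887.
Combined Bayes factor of the evidence already in hand = 8 × 1.4 = 11.2.
Odds after that evidence = (113/9887) × 11.2 = 6328/49435.
Target odds = 0.98/0.02 = 49.
Need 5ⁿ ≥ 49 ÷ (6328/49435) = 346045/904.
5³ = 125 falls short of 346045/904 but 5⁴ = 625 reaches it, so n = 4.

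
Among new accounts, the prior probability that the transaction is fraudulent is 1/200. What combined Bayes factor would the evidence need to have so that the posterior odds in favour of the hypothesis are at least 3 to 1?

Prior odds = 0.005/0.995 = 1/199.
Target odds = 3.
Required Bayes factor = 3 ÷ (1/199) = 597.

597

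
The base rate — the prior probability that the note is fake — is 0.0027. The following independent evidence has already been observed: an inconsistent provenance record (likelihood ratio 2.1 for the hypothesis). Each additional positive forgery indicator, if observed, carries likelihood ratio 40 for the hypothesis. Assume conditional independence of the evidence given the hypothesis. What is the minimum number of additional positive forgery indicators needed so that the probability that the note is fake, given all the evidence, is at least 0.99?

Prior odds = 0.0027/0.9973 = 27/9973.
Bayes factor of the evidence already in hand = 2.1.
Odds after that evidence = (27/9973) × 2.1 = 567/99730.
Target odds = 0.99/0.01 = 99.
Need 40ⁿ ≥ 99 ÷ (567/99730) = 1097030/63.
40² = 1600 falls short of 1097030/63 but 40³ = 64000 reaches it, so n = 3.

3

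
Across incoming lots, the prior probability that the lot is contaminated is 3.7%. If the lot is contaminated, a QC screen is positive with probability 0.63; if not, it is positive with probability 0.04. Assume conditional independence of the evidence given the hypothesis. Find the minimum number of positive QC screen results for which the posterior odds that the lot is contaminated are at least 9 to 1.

2

Prior odds: 0.037 ÷ 0.963 = 37/963.
Likelihood ratio of a positive = 0.63/0.04 = 15.75.
Target odds = 9.
Need (37/963) × 15.75ⁿ ≥ 9, i.e. 15.75ⁿ ≥ 8667/37.
15.75¹ = 15.75 falls short of 8667/37 but 15.75² = 248.0625 reaches it, so n = 2.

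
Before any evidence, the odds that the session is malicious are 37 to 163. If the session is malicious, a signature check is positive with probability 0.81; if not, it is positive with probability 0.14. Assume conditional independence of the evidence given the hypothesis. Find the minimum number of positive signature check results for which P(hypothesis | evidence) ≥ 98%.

4

Prior odds = 37/163.
Likelihood ratio of a positive = 0.81/0.14 = 81/14.
Target odds: 0.98 ÷ 0.02 = 49.
Need (37/163) × (81/14)ⁿ ≥ 49, i.e. (81/14)ⁿ ≥ 7987/37.
(81/14)³ = 531441/2744 falls short of 7987/37 but (81/14)⁴ = 43046721/38416 reaches it, so n = 4.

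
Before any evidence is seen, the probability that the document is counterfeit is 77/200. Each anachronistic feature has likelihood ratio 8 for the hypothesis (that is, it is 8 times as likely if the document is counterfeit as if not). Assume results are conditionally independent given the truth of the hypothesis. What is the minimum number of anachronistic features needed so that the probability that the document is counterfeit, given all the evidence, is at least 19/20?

Prior odds: 0.385 ÷ 0.615 = 77/123.
Likelihood ratio per anachronistic feature = 8.
Target odds: 0.95 ÷ 0.05 = 19.
Require 8ⁿ ≥ 19 ÷ (77/123) = 2337/77.
8¹ = 8 falls short of 2337/77 but 8² = 64 reaches it, so n = 2.

2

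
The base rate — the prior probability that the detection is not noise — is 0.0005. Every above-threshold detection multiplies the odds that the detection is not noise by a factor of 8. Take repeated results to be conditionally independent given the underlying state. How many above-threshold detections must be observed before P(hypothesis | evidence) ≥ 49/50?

Prior odds = 0.0005/0.9995 = 1/1999.
Likelihood ratio per above-threshold detection = 8.
Target posterior odds = 0.98/0.02 = 49.
Require 8ⁿ ≥ 49 ÷ (1/1999) = 97951.
8⁵ = 32768 falls short of 97951 but 8⁶ = 262144 reaches it, so n = 6.

6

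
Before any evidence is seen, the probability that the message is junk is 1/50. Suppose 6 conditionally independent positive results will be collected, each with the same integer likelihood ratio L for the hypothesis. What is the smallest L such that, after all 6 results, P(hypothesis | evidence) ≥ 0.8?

3

Prior odds = 0.02/0.98 = 1/49.
Target odds = 0.8/0.2 = 4.
Need L⁶ ≥ 4 ÷ (1/49) = 196.
2⁶ = 64 < 196 ≤ 729 = 3⁶, so L = 3.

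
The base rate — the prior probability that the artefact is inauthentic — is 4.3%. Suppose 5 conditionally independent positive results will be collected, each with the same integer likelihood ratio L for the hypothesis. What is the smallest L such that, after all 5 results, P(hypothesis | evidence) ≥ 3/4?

Prior odds = 0.043/0.957 = 43/957.
Target odds = 0.75/0.25 = 3.
Need L⁵ ≥ 3 ÷ (43/957) = 2871/43.
2⁵ = 32 < 2871/43 ≤ 243 = 3⁵, so L = 3.

3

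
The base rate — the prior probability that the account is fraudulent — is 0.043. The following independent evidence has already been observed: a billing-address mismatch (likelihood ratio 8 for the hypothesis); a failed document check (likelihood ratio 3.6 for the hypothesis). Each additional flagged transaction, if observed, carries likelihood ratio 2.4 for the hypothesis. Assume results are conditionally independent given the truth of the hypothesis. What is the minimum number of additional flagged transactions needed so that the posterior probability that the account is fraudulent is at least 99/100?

5

Prior odds = 0.043/0.957 = 43/957.
Combined Bayes factor of the evidence already in hand = 8 × 3.6 = 28.8.
Odds after that evidence = (43/957) × 28.8 = 2064/1595.
Target odds = 0.99/0.01 = 99.
Need 2.4ⁿ ≥ 99 ÷ (2064/1595) = 52635/688.
2.4⁴ = 33.1776 falls short of 52635/688 but 2.4⁵ = 79.62624 reaches it, so n = 5.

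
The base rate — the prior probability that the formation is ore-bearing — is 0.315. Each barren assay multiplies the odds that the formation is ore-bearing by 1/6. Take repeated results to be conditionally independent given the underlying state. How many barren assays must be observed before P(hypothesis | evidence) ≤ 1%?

Prior odds = 0.315/0.685 = 63/137.
Likelihood ratio per barren assay = 1/6.
Target odds: 0.01 ÷ 0.99 = 1/99.
Require (1/6)ⁿ ≤ 1/99 ÷ (63/137) = 137/6237.
(1/6)² = 1/36 is still above 137/6237 but (1/6)³ = 1/216 is at or below it, so n = 3.

3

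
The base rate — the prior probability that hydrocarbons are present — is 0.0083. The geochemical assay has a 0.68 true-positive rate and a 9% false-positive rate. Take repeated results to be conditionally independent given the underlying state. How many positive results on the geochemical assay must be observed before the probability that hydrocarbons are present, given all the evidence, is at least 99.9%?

Prior odds = 0.0083/0.9917 = 83/9917.
Likelihood ratio of a positive result = 0.68/0.09 = 68/9.
Target odds: 0.999 ÷ 0.001 = 999.
Require (68/9)ⁿ ≥ 999 ÷ (83/9917) = 9907083/83.
(68/9)⁵ ≈24622.5 falls short of 9907083/83 but (68/9)⁶ ≈186037 reaches it, so n = 6.

6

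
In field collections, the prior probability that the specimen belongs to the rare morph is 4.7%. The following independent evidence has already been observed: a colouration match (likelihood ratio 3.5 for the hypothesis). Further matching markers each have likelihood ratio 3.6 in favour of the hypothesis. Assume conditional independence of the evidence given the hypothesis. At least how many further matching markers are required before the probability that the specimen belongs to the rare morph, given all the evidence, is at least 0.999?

Prior odds = 0.047/0.953 = 47/953.
Bayes factor of the evidence already in hand = 3.5.
Odds after that evidence = (47/953) × 3.5 = 329/1906.
Target odds = 0.999/0.001 = 999.
Need 3.6ⁿ ≥ 999 ÷ (329/1906) = 1904094/329.
3.6⁶ = 34012224/15625 falls short of 1904094/329 but 3.6⁷ = 612220032/78125 reaches it, so n = 7.

7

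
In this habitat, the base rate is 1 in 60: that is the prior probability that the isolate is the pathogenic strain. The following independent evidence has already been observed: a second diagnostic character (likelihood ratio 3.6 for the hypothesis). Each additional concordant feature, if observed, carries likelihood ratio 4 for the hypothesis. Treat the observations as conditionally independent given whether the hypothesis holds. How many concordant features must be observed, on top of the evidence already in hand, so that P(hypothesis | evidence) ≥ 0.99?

Prior odds = (1/60)/(59/60) = 1/59.
Bayes factor of the evidence already in hand = 3.6.
Odds after that evidence = (1/59) × 3.6 = 18/295.
Target odds = 0.99/0.01 = 99.
Need 4ⁿ ≥ 99 ÷ (18/295) = 1622.5.
4⁵ = 1024 falls short of 1622.5 but 4⁶ = 4096 reaches it, so n = 6.

6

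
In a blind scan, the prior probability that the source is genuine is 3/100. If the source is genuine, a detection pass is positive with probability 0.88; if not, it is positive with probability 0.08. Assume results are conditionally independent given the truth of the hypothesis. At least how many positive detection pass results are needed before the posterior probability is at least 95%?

Prior odds = 0.03/0.97 = 3/97.
Likelihood ratio of a positive = 0.88/0.08 = 11.
Target odds: 0.95 ÷ 0.05 = 19.
Need (3/97) × 11ⁿ ≥ 19, i.e. 11ⁿ ≥ 1843/3.
11² = 121 falls short of 1843/3 but 11³ = 1331 reaches it, so n = 3.

3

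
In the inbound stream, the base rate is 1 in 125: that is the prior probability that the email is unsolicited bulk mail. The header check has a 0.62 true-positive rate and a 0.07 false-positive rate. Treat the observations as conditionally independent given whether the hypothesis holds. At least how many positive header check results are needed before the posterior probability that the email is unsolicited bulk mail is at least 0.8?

Prior odds = 0.008/0.992 = 1/124.
Likelihood ratio of a positive result = 0.62/0.07 = 62/7.
Target posterior odds = 0.8/0.2 = 4.
Need (1/124) × (62/7)ⁿ ≥ 4, i.e. (62/7)ⁿ ≥ 496.
(62/7)² = 3844/49 falls short of 496 but (62/7)³ = 238328/343 reaches it, so n = 3.

3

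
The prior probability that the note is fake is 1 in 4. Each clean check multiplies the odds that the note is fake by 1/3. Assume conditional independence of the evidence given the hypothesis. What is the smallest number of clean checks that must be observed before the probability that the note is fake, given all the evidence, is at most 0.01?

Prior odds = 0.25/0.75 = 1/3.
Likelihood ratio per clean check = 1/3.
Target odds: 0.01 ÷ 0.99 = 1/99.
Need (1/3) × (1/3)ⁿ ≤ 1/99, i.e. (1/3)ⁿ ≤ 1/33.
(1/3)³ = 1/27 is still above 1/33 but (1/3)⁴ = 1/81 is at or below it, so n = 4.

4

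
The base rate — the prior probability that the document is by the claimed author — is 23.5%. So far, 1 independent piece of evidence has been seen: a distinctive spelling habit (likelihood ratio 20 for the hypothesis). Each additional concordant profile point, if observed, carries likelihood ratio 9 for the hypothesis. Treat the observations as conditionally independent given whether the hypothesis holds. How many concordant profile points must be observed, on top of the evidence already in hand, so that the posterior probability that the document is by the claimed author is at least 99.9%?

Prior odds = 0.235/0.765 = 47/153.
Bayes factor of the evidence already in hand = 20.
Odds after that evidence = (47/153) × 20 = 940/153.
Target odds = 0.999/0.001 = 999.
Need 9ⁿ ≥ 999 ÷ (940/153) = 152847/940.
9² = 81 falls short of 152847/940 but 9³ = 729 reaches it, so n = 3.

3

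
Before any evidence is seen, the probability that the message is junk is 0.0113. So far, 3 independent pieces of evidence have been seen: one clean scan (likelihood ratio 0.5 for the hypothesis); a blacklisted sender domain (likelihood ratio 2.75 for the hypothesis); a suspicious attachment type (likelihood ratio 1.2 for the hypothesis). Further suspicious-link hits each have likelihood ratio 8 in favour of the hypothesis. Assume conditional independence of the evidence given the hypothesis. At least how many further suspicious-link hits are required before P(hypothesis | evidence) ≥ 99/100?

Prior odds = 0.0113/0.9887 = 113/9887.
Combined Bayes factor of the evidence already in hand = 0.5 × 2.75 × 1.2 = 1.65.
Odds after that evidence = (113/9887) × 1.65 = 3729/197740.
Target odds = 0.99/0.01 = 99.
Need 8ⁿ ≥ 99 ÷ (3729/197740) = 593220/113.
8⁴ = 4096 falls short of 593220/113 but 8⁵ = 32768 reaches it, so n = 5.

5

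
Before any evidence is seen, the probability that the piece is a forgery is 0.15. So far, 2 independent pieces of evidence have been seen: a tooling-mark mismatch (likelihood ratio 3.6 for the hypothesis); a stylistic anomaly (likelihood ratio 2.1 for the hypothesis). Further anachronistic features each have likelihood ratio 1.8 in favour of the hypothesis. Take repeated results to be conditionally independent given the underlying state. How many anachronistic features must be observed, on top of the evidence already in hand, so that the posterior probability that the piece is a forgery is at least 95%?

Prior odds = 0.15/0.85 = 3/17.
Combined Bayes factor of the evidence already in hand = 3.6 × 2.1 = 7.56.
Odds after that evidence = (3/17) × 7.56 = 567/425.
Target odds = 0.95/0.05 = 19.
Need 1.8ⁿ ≥ 19 ÷ (567/425) = 8075/567.
1.8⁴ = 10.4976 falls short of 8075/567 but 1.8⁵ = 18.89568 reaches it, so n = 5.

5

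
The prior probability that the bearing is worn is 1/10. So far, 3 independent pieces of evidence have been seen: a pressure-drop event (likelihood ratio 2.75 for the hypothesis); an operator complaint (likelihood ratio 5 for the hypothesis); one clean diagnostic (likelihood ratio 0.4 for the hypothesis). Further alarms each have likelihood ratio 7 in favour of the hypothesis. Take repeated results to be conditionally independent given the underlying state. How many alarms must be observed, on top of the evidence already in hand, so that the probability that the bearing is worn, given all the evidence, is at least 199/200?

3

Prior odds = 0.1/0.9 = 1/9.
Combined Bayes factor of the evidence already in hand = 2.75 × 5 × 0.4 = 5.5.
Odds after that evidence = (1/9) × 5.5 = 11/18.
Target odds = 0.995/0.005 = 199.
Need 7ⁿ ≥ 199 ÷ (11/18) = 3582/11.
7² = 49 falls short of 3582/11 but 7³ = 343 reaches it, so n = 3.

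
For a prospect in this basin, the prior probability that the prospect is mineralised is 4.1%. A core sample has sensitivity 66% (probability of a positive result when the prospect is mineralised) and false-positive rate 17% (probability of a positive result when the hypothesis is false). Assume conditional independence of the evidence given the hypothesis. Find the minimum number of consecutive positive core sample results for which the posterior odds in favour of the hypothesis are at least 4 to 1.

Prior odds: 0.041 ÷ 0.959 = 41/959.
Likelihood ratio of a positive result = 0.66/0.17 = 66/17.
Target odds = 4.
Require (66/17)ⁿ ≥ 4 ÷ (41/959) = 3836/41.
(66/17)³ = 287496/4913 falls short of 3836/41 but (66/17)⁴ = 18974736/83521 reaches it, so n = 4.

4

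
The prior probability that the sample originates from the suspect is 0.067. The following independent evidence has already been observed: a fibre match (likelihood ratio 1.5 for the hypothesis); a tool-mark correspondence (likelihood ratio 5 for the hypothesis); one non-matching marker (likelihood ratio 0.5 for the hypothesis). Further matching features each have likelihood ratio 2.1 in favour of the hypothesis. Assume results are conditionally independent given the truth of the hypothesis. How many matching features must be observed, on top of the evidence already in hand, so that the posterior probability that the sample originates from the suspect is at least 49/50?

8

Prior odds = 0.067/0.933 = 67/933.
Combined Bayes factor of the evidence already in hand = 1.5 × 5 × 0.5 = 3.75.
Odds after that evidence = (67/933) × 3.75 = 335/1244.
Target odds = 0.98/0.02 = 49.
Need 2.1ⁿ ≥ 49 ÷ (335/1244) = 60956/335.
2.1⁷ ≈180.109 falls short of 60956/335 but 2.1⁸ ≈378.229 reaches it, so n = 8.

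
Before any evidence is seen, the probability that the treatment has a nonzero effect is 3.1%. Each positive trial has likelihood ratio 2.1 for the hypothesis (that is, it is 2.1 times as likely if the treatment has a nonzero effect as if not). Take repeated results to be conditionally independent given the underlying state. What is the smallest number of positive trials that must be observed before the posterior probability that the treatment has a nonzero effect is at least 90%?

Prior odds = 0.031/0.969 = 31/969.
Likelihood ratio per positive trial = 2.1.
Target posterior odds = 0.9/0.1 = 9.
Require 2.1ⁿ ≥ 9 ÷ (31/969) = 8721/31.
2.1⁷ ≈180.109 falls short of 8721/31 but 2.1⁸ ≈378.229 reaches it, so n = 8.

8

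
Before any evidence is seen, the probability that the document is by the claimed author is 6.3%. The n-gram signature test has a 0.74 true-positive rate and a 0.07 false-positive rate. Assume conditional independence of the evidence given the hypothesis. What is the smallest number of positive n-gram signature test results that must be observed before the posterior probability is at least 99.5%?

4

Prior odds = 0.063/0.937 = 63/937.
Likelihood ratio of a positive result = 0.74/0.07 = 74/7.
Target odds: 0.995 ÷ 0.005 = 199.
Require (74/7)ⁿ ≥ 199 ÷ (63/937) = 186463/63.
(74/7)³ = 405224/343 falls short of 186463/63 but (74/7)⁴ = 29986576/2401 reaches it, so n = 4.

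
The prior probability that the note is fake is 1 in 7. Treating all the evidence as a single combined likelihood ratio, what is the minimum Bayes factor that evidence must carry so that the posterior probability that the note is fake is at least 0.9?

54

Prior odds = (1/7)/(6/7) = 1/6.
Target odds = 0.9/0.1 = 9.
Required Bayes factor = 9 ÷ (1/6) = 54.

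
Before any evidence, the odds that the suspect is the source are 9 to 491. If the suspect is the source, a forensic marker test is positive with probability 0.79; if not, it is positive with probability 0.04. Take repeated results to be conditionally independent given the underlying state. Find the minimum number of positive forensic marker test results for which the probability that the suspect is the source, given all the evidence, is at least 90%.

Prior odds = 9/491.
Likelihood ratio of a positive = 0.79/0.04 = 19.75.
Target odds: 0.9 ÷ 0.1 = 9.
Need (9/491) × 19.75ⁿ ≥ 9, i.e. 19.75ⁿ ≥ 491.
19.75² = 390.0625 falls short of 491 but 19.75³ = 7703.734375 reaches it, so n = 3.

3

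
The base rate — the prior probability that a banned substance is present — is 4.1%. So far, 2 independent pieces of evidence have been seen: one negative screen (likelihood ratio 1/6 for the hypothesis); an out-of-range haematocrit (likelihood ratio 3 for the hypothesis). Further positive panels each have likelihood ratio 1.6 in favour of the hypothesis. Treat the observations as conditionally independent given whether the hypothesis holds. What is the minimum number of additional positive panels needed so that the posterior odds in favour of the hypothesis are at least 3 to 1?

Prior odds = 0.041/0.959 = 41/959.
Combined Bayes factor of the evidence already in hand = (1/6) × 3 = 0.5.
Odds after that evidence = (41/959) × 0.5 = 41/1918.
Target odds = 3.
Need 1.6ⁿ ≥ 3 ÷ (41/1918) = 5754/41.
1.6¹⁰ ≈109.951 falls short of 5754/41 but 1.6¹¹ ≈175.922 reaches it, so n = 11.

11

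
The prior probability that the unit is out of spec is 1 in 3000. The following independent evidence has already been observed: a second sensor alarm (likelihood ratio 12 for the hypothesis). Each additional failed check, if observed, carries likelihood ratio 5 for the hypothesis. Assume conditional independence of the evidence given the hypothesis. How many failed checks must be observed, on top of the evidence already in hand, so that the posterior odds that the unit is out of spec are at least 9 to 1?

5

Prior odds = (1/3000)/(2999/3000) = 1/2999.
Bayes factor of the evidence already in hand = 12.
Odds after that evidence = (1/2999) × 12 = 12/2999.
Target odds = 9.
Need 5ⁿ ≥ 9 ÷ (12/2999) = 2249.25.
5⁴ = 625 falls short of 2249.25 but 5⁵ = 3125 reaches it, so n = 5.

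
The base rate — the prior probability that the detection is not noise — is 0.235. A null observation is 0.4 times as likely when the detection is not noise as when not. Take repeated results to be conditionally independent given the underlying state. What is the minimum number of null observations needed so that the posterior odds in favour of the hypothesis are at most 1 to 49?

Prior odds: 0.235 ÷ 0.765 = 47/153.
Likelihood ratio per null observation = 0.4.
Target odds = 1/49.
Need (47/153) × 0.4ⁿ ≤ 1/49, i.e. 0.4ⁿ ≤ 153/2303.
0.4² = 0.16 is still above 153/2303 but 0.4³ = 0.064 is at or below it, so n = 3.

3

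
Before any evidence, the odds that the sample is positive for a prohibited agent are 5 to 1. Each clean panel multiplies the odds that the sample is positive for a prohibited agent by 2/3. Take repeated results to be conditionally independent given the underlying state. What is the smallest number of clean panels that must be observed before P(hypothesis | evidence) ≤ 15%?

Prior odds = 5.
Likelihood ratio per clean panel = 2/3.
Target odds: 0.15 ÷ 0.85 = 3/17.
Require (2/3)ⁿ ≤ 3/17 ÷ 5 = 3/85.
(2/3)⁸ = 256/6561 is still above 3/85 but (2/3)⁹ = 512/19683 is at or below it, so n = 9.

9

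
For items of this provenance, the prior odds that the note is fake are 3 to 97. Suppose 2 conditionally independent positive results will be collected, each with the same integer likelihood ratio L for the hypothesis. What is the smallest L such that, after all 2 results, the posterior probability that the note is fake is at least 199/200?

Prior odds = 3/97.
Target odds = 0.995/0.005 = 199.
Need L² ≥ 199 ÷ (3/97) = 19303/3.
80² = 6400 < 19303/3 ≤ 6561 = 81², so L = 81.

81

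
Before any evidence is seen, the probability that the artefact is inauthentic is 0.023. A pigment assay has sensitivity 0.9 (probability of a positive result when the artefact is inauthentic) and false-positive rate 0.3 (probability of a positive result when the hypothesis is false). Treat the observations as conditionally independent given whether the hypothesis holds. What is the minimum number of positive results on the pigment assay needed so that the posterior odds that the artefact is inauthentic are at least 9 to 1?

6

Prior odds = 0.023/0.977 = 23/977.
Likelihood ratio of a positive result = 0.9/0.3 = 3.
Target odds = 9.
Require 3ⁿ ≥ 9 ÷ (23/977) = 8793/23.
3⁵ = 243 falls short of 8793/23 but 3⁶ = 729 reaches it, so n = 6.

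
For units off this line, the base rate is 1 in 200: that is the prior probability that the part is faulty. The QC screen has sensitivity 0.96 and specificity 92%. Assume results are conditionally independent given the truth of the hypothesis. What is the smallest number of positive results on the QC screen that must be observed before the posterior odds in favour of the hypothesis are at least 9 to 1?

4

Prior odds = 0.005/0.995 = 1/199.
False-positive rate = 1 − 0.92 = 0.08; likelihood ratio of a positive = 0.96/0.08 = 12.
Target odds = 9.
Require 12ⁿ ≥ 9 ÷ (1/199) = 1791.
12³ = 1728 falls short of 1791 but 12⁴ = 20736 reaches it, so n = 4.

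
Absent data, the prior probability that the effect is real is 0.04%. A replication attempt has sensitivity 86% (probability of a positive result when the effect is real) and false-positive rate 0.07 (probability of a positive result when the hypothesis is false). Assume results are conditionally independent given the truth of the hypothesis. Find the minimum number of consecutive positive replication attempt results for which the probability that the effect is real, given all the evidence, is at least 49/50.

5

Prior odds = 0.0004/0.9996 = 1/2499.
Likelihood ratio of a positive result = 0.86/0.07 = 86/7.
Target odds: 0.98 ÷ 0.02 = 49.
Need (1/2499) × (86/7)ⁿ ≥ 49, i.e. (86/7)ⁿ ≥ 122451.
(86/7)⁴ = 54700816/2401 falls short of 122451 but (86/7)⁵ ≈279899 reaches it, so n = 5.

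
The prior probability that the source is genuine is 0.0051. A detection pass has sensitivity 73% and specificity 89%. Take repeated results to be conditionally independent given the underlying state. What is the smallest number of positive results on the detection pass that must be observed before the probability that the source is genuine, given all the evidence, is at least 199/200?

Prior odds = 0.0051/0.9949 = 51/9949.
False-positive rate = 1 − 0.89 = 0.11; likelihood ratio of a positive = 0.73/0.11 = 73/11.
Target odds: 0.995 ÷ 0.005 = 199.
Need (51/9949) × (73/11)ⁿ ≥ 199, i.e. (73/11)ⁿ ≥ 1979851/51.
(73/11)⁵ ≈12872.1 falls short of 1979851/51 but (73/11)⁶ ≈85424.2 reaches it, so n = 6.

6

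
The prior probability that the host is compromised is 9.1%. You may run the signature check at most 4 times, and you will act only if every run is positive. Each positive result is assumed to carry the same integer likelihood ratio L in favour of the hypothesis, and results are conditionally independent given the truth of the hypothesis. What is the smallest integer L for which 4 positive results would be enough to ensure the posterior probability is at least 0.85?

Prior odds = 0.091/0.909 = 91/909.
Target odds = 0.85/0.15 = 17/3.
Need L⁴ ≥ 17/3 ÷ (91/909) = 5151/91.
2⁴ = 16 < 5151/91 ≤ 81 = 3⁴, so L = 3.

3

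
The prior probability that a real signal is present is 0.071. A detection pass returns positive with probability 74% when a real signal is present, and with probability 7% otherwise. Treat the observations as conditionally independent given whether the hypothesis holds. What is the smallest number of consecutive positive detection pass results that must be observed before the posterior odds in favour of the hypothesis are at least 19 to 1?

3

Prior odds = 0.071/0.929 = 71/929.
Likelihood ratio of a positive result = 0.74/0.07 = 74/7.
Target odds = 19.
Need (71/929) × (74/7)ⁿ ≥ 19, i.e. (74/7)ⁿ ≥ 17651/71.
(74/7)² = 5476/49 falls short of 17651/71 but (74/7)³ = 405224/343 reaches it, so n = 3.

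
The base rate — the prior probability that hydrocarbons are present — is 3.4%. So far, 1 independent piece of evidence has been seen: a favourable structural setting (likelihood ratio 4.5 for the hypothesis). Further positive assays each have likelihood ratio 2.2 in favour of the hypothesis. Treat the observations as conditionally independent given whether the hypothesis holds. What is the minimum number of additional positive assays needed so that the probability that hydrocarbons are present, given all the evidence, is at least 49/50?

Prior odds = 0.034/0.966 = 17/483.
Bayes factor of the evidence already in hand = 4.5.
Odds after that evidence = (17/483) × 4.5 = 51/322.
Target odds = 0.98/0.02 = 49.
Need 2.2ⁿ ≥ 49 ÷ (51/322) = 15778/51.
2.2⁷ = 19487171/78125 falls short of 15778/51 but 2.2⁸ = 214358881/390625 reaches it, so n = 8.

8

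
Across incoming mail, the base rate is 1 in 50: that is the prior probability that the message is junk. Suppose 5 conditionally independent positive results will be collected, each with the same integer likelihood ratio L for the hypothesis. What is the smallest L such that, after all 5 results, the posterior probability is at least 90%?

Prior odds = 0.02/0.98 = 1/49.
Target odds = 0.9/0.1 = 9.
Need L⁵ ≥ 9 ÷ (1/49) = 441.
3⁵ = 243 < 441 ≤ 1024 = 4⁵, so L = 4.

4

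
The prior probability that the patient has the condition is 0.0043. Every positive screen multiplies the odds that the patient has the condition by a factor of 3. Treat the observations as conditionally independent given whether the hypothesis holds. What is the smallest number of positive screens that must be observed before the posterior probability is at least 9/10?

7

Prior odds = 0.0043/0.9957 = 43/9957.
Likelihood ratio per positive screen = 3.
Target odds: 0.9 ÷ 0.1 = 9.
Require 3ⁿ ≥ 9 ÷ (43/9957) = 89613/43.
3⁶ = 729 falls short of 89613/43 but 3⁷ = 2187 reaches it, so n = 7.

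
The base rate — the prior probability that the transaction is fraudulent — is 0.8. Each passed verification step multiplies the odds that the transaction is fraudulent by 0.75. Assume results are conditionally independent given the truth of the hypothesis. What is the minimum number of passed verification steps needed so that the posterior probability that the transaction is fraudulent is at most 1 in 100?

21

Prior odds = 0.8/0.2 = 4.
Likelihood ratio per passed verification step = 0.75.
Target odds: 0.01 ÷ 0.99 = 1/99.
Require 0.75ⁿ ≤ 1/99 ÷ 4 = 1/396.
0.75²⁰ ≈0.00317121 is still above 1/396 but 0.75²¹ ≈0.00237841 is at or below it, so n = 21.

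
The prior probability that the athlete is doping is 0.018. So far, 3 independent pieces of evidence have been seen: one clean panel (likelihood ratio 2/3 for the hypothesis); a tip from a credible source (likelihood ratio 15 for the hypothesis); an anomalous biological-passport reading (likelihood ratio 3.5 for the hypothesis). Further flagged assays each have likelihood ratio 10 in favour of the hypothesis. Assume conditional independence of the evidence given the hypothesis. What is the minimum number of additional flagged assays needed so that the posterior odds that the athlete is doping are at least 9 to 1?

2

Prior odds = 0.018/0.982 = 9/491.
Combined Bayes factor of the evidence already in hand = (2/3) × 15 × 3.5 = 35.
Odds after that evidence = (9/491) × 35 = 315/491.
Target odds = 9.
Need 10ⁿ ≥ 9 ÷ (315/491) = 491/35.
10¹ = 10 falls short of 491/35 but 10² = 100 reaches it, so n = 2.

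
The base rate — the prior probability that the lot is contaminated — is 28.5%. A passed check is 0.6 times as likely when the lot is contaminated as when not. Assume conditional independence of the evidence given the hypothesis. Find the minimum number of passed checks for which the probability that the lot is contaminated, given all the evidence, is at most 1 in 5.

Prior odds = 0.285/0.715 = 57/143.
Likelihood ratio per passed check = 0.6.
Target odds: 0.2 ÷ 0.8 = 0.25.
Require 0.6ⁿ ≤ 0.25 ÷ (57/143) = 143/228.
0.6¹ = 0.6, which is already at or below the required 143/228; so n = 1.

1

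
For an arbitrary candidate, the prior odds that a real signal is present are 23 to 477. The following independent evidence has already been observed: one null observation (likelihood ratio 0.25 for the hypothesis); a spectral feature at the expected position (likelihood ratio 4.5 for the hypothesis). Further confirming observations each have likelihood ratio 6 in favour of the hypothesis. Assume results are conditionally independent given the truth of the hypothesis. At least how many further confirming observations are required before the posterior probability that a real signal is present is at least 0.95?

Prior odds = 23/477.
Combined Bayes factor of the evidence already in hand = 0.25 × 4.5 = 1.125.
Odds after that evidence = (23/477) × 1.125 = 23/424.
Target odds = 0.95/0.05 = 19.
Need 6ⁿ ≥ 19 ÷ (23/424) = 8056/23.
6³ = 216 falls short of 8056/23 but 6⁴ = 1296 reaches it, so n = 4.

4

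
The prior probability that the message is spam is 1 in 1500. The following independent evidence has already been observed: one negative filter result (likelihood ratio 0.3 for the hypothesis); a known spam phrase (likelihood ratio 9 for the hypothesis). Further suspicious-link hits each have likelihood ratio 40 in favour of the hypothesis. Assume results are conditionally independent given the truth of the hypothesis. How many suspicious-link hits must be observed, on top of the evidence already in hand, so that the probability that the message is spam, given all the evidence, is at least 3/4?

3

Prior odds = (1/1500)/(1499/1500) = 1/1499.
Combined Bayes factor of the evidence already in hand = 0.3 × 9 = 2.7.
Odds after that evidence = (1/1499) × 2.7 = 27/14990.
Target odds = 0.75/0.25 = 3.
Need 40ⁿ ≥ 3 ÷ (27/14990) = 14990/9.
40² = 1600 falls short of 14990/9 but 40³ = 64000 reaches it, so n = 3.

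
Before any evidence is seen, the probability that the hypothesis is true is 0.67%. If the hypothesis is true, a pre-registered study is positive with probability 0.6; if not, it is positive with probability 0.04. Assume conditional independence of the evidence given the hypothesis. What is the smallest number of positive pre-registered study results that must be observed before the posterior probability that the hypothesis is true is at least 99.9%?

5

Prior odds = 0.0067/0.9933 = 67/9933.
Likelihood ratio of a positive = 0.6/0.04 = 15.
Target odds: 0.999 ÷ 0.001 = 999.
Require 15ⁿ ≥ 999 ÷ (67/9933) = 9923067/67.
15⁴ = 50625 falls short of 9923067/67 but 15⁵ = 759375 reaches it, so n = 5.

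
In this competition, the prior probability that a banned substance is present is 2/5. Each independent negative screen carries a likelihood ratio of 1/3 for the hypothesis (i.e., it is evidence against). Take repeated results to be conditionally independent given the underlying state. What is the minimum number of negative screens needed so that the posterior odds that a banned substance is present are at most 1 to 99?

4

Prior odds = 0.4/0.6 = 2/3.
Likelihood ratio per negative screen = 1/3.
Target odds = 1/99.
Require (1/3)ⁿ ≤ 1/99 ÷ (2/3) = 1/66.
(1/3)³ = 1/27 is still above 1/66 but (1/3)⁴ = 1/81 is at or below it, so n = 4.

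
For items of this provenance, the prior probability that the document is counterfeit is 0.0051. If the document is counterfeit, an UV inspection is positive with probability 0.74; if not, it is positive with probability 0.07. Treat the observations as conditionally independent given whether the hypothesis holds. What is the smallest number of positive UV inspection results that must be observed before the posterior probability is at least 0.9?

4

Prior odds: 0.0051 ÷ 0.9949 = 51/9949.
Likelihood ratio of a positive = 0.74/0.07 = 74/7.
Target posterior odds = 0.9/0.1 = 9.
Need (51/9949) × (74/7)ⁿ ≥ 9, i.e. (74/7)ⁿ ≥ 29847/17.
(74/7)³ = 405224/343 falls short of 29847/17 but (74/7)⁴ = 29986576/2401 reaches it, so n = 4.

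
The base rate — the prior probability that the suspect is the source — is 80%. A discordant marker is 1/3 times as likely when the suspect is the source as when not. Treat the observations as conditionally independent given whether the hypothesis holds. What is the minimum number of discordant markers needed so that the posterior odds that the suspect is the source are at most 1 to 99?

6

Prior odds = 0.8/0.2 = 4.
Likelihood ratio per discordant marker = 1/3.
Target odds = 1/99.
Need 4 × (1/3)ⁿ ≤ 1/99, i.e. (1/3)ⁿ ≤ 1/396.
(1/3)⁵ = 1/243 is still above 1/396 but (1/3)⁶ = 1/729 is at or below it, so n = 6.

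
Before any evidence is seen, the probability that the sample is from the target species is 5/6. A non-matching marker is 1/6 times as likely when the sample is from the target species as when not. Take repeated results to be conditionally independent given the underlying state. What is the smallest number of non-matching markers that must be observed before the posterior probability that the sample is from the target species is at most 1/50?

4

Prior odds: (5/6) ÷ (1/6) = 5.
Likelihood ratio per non-matching marker = 1/6.
Target odds: 0.02 ÷ 0.98 = 1/49.
Need 5 × (1/6)ⁿ ≤ 1/49, i.e. (1/6)ⁿ ≤ 1/245.
(1/6)³ = 1/216 is still above 1/245 but (1/6)⁴ = 1/1296 is at or below it, so n = 4.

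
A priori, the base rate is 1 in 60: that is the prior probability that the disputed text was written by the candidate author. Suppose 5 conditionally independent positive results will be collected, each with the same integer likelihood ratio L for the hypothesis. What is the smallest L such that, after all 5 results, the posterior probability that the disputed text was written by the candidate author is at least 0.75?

3

Prior odds = (1/60)/(59/60) = 1/59.
Target odds = 0.75/0.25 = 3.
Need L⁵ ≥ 3 ÷ (1/59) = 177.
2⁵ = 32 < 177 ≤ 243 = 3⁵, so L = 3.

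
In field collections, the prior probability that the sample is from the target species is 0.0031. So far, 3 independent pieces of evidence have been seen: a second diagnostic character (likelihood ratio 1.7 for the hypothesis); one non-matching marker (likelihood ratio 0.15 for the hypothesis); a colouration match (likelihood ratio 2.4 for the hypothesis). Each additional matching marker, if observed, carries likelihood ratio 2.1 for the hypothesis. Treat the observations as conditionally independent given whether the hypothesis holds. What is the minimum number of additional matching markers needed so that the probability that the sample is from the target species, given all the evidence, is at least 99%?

15

Prior odds = 0.0031/0.9969 = 31/9969.
Combined Bayes factor of the evidence already in hand = 1.7 × 0.15 × 2.4 = 0.612.
Odds after that evidence = (31/9969) × 0.612 = 1581/830750.
Target odds = 0.99/0.01 = 99.
Need 2.1ⁿ ≥ 99 ÷ (1581/830750) = 27414750/527.
2.1¹⁴ ≈32439.2 falls short of 27414750/527 but 2.1¹⁵ ≈68122.3 reaches it, so n = 15.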